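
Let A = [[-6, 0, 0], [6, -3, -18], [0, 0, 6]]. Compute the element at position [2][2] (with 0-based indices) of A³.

Characteristic polynomial: t^3 + 3t^2 - 36t - 108 = (t - 6)(t + 3)(t + 6), so the eigenvalues are -6, -3, 6.
t=-3: eigenvector (0, 1, 0).
t=-6: eigenvector (1, -2, 0).
t=6: eigenvector (0, -2, 1).
P = [[0, 1, 0], [1, -2, -2], [0, 0, 1]], D = diag(-3, -6, 6), P⁻¹ = [[2, 1, 2], [1, 0, 0], [0, 0, 1]].
A³ = P·diag(-27, -216, 216)·P⁻¹ = [[-216, 0, 0], [378, -27, -486], [0, 0, 216]].
The requested entry is 216.

216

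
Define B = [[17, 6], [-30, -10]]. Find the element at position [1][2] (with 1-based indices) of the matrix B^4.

1218

Characteristic polynomial: t^2 - 7t + 10 = (t - 5)(t - 2), so the eigenvalues are 2, 5.
t=5: eigenvector (1, -2).
t=2: eigenvector (-2, 5).
P = [[1, -2], [-2, 5]], D = diag(5, 2), P⁻¹ = [[5, 2], [2, 1]].
B⁴ = P·diag(625, 16)·P⁻¹ = [[3061, 1218], [-6090, -2420]].
The requested entry is 1218.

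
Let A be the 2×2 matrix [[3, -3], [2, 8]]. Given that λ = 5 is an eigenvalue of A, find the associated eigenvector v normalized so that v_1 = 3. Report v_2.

-2

A − 5I = [[-2, -3], [2, 3]].
Solving (A − 5I)v = 0 gives the eigenspace spanned by (3, -2).
With v_1 = 3, v = (3, -2), so v_2 = -2.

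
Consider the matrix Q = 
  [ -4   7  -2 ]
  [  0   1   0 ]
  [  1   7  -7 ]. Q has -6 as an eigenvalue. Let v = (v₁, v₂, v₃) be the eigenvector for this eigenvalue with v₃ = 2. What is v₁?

2

Q + 6I = [[2, 7, -2], [0, 7, 0], [1, 7, -1]].
Solving (Q + 6I)v = 0 gives the eigenspace spanned by (2, 0, 2).
With v₃ = 2, v = (2, 0, 2), so v₁ = 2.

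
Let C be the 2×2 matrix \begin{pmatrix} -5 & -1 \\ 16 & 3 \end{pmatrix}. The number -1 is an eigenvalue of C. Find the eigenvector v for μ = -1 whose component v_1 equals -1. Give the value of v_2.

C + 1I = [[-4, -1], [16, 4]].
Solving (C + 1I)v = 0 gives the eigenspace spanned by (-1, 4).
With v_1 = -1, v = (-1, 4), so v_2 = 4.

4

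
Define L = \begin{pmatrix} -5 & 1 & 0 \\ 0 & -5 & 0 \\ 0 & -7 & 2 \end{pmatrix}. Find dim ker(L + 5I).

L + 5I = [[0, 1, 0], [0, 0, 0], [0, -7, 7]].
This matrix has rank 2, so its null space has dimension 3 − 2 = 1.

1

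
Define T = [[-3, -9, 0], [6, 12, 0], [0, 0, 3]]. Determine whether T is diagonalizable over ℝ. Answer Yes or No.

Yes

Characteristic polynomial: p(r) = r^3 - 12r^2 + 45r - 54 = (r - 6)(r - 3)^2.
r = 3 has algebraic multiplicity 2; rank(T − 3I) = 1, so geometric multiplicity = 2.
Every eigenvalue has geometric = algebraic multiplicity, so T is diagonalizable.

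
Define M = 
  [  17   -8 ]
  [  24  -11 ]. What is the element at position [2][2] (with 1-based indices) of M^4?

-1871

Characteristic polynomial: s^2 - 6s + 5 = (s - 5)(s - 1), so the eigenvalues are 1, 5.
s=5: eigenvector (-2, -3).
s=1: eigenvector (1, 2).
P = [[-2, 1], [-3, 2]], D = diag(5, 1), P⁻¹ = [[-2, 1], [-3, 2]].
M⁴ = P·diag(625, 1)·P⁻¹ = [[2497, -1248], [3744, -1871]].
The requested entry is -1871.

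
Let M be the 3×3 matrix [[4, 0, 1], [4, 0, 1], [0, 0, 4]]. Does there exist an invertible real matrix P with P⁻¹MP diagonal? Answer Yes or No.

Characteristic polynomial: p(λ) = λ^3 - 8λ^2 + 16λ = λ(λ - 4)^2.
λ = 4 has algebraic multiplicity 2; rank(M − 4I) = 2, so geometric multiplicity = 1.
Geometric multiplicity < algebraic multiplicity, so M is not diagonalizable.

No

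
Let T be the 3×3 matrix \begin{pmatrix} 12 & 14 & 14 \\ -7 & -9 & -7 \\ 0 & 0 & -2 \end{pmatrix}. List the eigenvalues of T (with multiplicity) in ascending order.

Characteristic polynomial: p(μ) = μ^3 - μ^2 - 16μ - 20 = (μ - 5)(μ + 2)^2.
Roots (with multiplicity): -2, -2, 5.

-2, -2, 5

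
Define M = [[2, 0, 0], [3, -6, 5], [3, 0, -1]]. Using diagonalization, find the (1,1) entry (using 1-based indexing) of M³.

8

Characteristic polynomial: λ^3 + 5λ^2 - 8λ - 12 = (λ - 2)(λ + 1)(λ + 6), so the eigenvalues are -6, -1, 2.
λ=-6: eigenvector (0, 1, 0).
λ=2: eigenvector (1, 1, 1).
λ=-1: eigenvector (0, 1, 1).
P = [[0, 1, 0], [1, 1, 1], [0, 1, 1]], D = diag(-6, 2, -1), P⁻¹ = [[0, 1, -1], [1, 0, 0], [-1, 0, 1]].
M³ = P·diag(-216, 8, -1)·P⁻¹ = [[8, 0, 0], [9, -216, 215], [9, 0, -1]].
The requested entry is 8.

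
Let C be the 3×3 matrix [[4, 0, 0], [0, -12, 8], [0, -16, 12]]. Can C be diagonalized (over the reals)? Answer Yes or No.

Characteristic polynomial: p(r) = r^3 - 4r^2 - 16r + 64 = (r - 4)^2(r + 4).
r = 4 has algebraic multiplicity 2; rank(C − 4I) = 1, so geometric multiplicity = 2.
Every eigenvalue has geometric = algebraic multiplicity, so C is diagonalizable.

Yes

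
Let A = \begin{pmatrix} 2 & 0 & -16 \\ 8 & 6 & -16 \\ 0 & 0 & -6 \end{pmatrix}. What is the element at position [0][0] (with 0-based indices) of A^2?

4

Characteristic polynomial: s^3 - 2s^2 - 36s + 72 = (s - 6)(s - 2)(s + 6), so the eigenvalues are -6, 2, 6.
s=2: eigenvector (1, -2, 0).
s=6: eigenvector (0, 1, 0).
s=-6: eigenvector (2, 0, 1).
P = [[1, 0, 2], [-2, 1, 0], [0, 0, 1]], D = diag(2, 6, -6), P⁻¹ = [[1, 0, -2], [2, 1, -4], [0, 0, 1]].
A² = P·diag(4, 36, 36)·P⁻¹ = [[4, 0, 64], [64, 36, -128], [0, 0, 36]].
The requested entry is 4.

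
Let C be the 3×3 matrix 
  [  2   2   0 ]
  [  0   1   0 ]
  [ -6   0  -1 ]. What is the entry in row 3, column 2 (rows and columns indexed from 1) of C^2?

-12

Characteristic polynomial: λ^3 - 2λ^2 - λ + 2 = (λ - 2)(λ - 1)(λ + 1), so the eigenvalues are -1, 1, 2.
λ=2: eigenvector (1, 0, -2).
λ=1: eigenvector (-2, 1, 6).
λ=-1: eigenvector (0, 0, 1).
P = [[1, -2, 0], [0, 1, 0], [-2, 6, 1]], D = diag(2, 1, -1), P⁻¹ = [[1, 2, 0], [0, 1, 0], [2, -2, 1]].
C² = P·diag(4, 1, 1)·P⁻¹ = [[4, 6, 0], [0, 1, 0], [-6, -12, 1]].
The requested entry is -12.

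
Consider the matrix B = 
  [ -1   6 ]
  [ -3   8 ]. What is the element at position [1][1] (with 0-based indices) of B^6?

Characteristic polynomial: t^2 - 7t + 10 = (t - 5)(t - 2), so the eigenvalues are 2, 5.
t=2: eigenvector (-2, -1).
t=5: eigenvector (1, 1).
P = [[-2, 1], [-1, 1]], D = diag(2, 5), P⁻¹ = [[-1, 1], [-1, 2]].
B⁶ = P·diag(64, 15625)·P⁻¹ = [[-15497, 31122], [-15561, 31186]].
The requested entry is 31186.

31186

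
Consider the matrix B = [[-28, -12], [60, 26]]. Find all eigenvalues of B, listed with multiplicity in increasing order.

Characteristic polynomial: p(s) = s^2 + 2s - 8 = (s - 2)(s + 4).
Roots (with multiplicity): -4, 2.

-4, 2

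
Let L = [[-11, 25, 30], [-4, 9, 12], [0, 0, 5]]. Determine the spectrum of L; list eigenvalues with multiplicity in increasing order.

-1, -1, 5

Characteristic polynomial: p(t) = t^3 - 3t^2 - 9t - 5 = (t - 5)(t + 1)^2.
Roots (with multiplicity): -1, -1, 5.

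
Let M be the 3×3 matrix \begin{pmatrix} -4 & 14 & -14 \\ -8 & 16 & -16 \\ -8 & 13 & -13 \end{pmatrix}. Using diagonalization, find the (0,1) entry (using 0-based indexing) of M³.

Characteristic polynomial: μ^3 + μ^2 - 12μ = μ(μ - 3)(μ + 4), so the eigenvalues are -4, 0, 3.
μ=-4: eigenvector (1, 2, 2).
μ=0: eigenvector (0, 1, 1).
μ=3: eigenvector (-2, 0, 1).
P = [[1, 0, -2], [2, 1, 0], [2, 1, 1]], D = diag(-4, 0, 3), P⁻¹ = [[1, -2, 2], [-2, 5, -4], [0, -1, 1]].
M³ = P·diag(-64, 0, 27)·P⁻¹ = [[-64, 182, -182], [-128, 256, -256], [-128, 229, -229]].
The requested entry is 182.

182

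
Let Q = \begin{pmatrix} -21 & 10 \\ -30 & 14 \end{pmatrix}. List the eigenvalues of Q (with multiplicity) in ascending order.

-6, -1

Characteristic polynomial: p(r) = r^2 + 7r + 6 = (r + 1)(r + 6).
Roots (with multiplicity): -6, -1.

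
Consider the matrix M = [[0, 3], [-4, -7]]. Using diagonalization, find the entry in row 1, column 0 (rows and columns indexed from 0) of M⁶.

Characteristic polynomial: t^2 + 7t + 12 = (t + 3)(t + 4), so the eigenvalues are -4, -3.
t=-3: eigenvector (1, -1).
t=-4: eigenvector (-3, 4).
P = [[1, -3], [-1, 4]], D = diag(-3, -4), P⁻¹ = [[4, 3], [1, 1]].
M⁶ = P·diag(729, 4096)·P⁻¹ = [[-9372, -10101], [13468, 14197]].
The requested entry is 13468.

13468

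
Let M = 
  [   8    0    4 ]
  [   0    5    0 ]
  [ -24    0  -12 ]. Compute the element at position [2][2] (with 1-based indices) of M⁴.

Characteristic polynomial: r^3 - r^2 - 20r = r(r - 5)(r + 4), so the eigenvalues are -4, 0, 5.
r=0: eigenvector (1, 0, -2).
r=5: eigenvector (0, 1, 0).
r=-4: eigenvector (-1, 0, 3).
P = [[1, 0, -1], [0, 1, 0], [-2, 0, 3]], D = diag(0, 5, -4), P⁻¹ = [[3, 0, 1], [0, 1, 0], [2, 0, 1]].
M⁴ = P·diag(0, 625, 256)·P⁻¹ = [[-512, 0, -256], [0, 625, 0], [1536, 0, 768]].
The requested entry is 625.

625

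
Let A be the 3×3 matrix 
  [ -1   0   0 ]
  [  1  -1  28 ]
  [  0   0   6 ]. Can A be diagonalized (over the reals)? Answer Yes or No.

No

Characteristic polynomial: p(r) = r^3 - 4r^2 - 11r - 6 = (r - 6)(r + 1)^2.
r = -1 has algebraic multiplicity 2; rank(A + 1I) = 2, so geometric multiplicity = 1.
Geometric multiplicity < algebraic multiplicity, so A is not diagonalizable.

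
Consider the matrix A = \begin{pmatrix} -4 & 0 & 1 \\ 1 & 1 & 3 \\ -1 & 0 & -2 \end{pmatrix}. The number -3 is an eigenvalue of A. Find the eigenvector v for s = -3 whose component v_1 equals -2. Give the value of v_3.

-2

A + 3I = [[-1, 0, 1], [1, 4, 3], [-1, 0, 1]].
Solving (A + 3I)v = 0 gives the eigenspace spanned by (-2, 2, -2).
With v_1 = -2, v = (-2, 2, -2), so v_3 = -2.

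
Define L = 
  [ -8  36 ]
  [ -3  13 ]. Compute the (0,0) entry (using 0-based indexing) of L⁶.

Characteristic polynomial: t^2 - 5t + 4 = (t - 4)(t - 1), so the eigenvalues are 1, 4.
t=4: eigenvector (3, 1).
t=1: eigenvector (4, 1).
P = [[3, 4], [1, 1]], D = diag(4, 1), P⁻¹ = [[-1, 4], [1, -3]].
L⁶ = P·diag(4096, 1)·P⁻¹ = [[-12284, 49140], [-4095, 16381]].
The requested entry is -12284.

-12284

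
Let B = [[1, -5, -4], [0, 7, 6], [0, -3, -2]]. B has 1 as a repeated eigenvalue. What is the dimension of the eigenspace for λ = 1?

1

B − 1I = [[0, -5, -4], [0, 6, 6], [0, -3, -3]].
This matrix has rank 2, so its null space has dimension 3 − 2 = 1.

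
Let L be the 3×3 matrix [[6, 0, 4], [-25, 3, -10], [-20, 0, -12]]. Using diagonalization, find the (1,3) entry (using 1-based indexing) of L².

Characteristic polynomial: λ^3 + 3λ^2 - 10λ - 24 = (λ - 3)(λ + 2)(λ + 4), so the eigenvalues are -4, -2, 3.
λ=-2: eigenvector (1, 1, -2).
λ=-4: eigenvector (-2, 0, 5).
λ=3: eigenvector (0, 1, 0).
P = [[1, -2, 0], [1, 0, 1], [-2, 5, 0]], D = diag(-2, -4, 3), P⁻¹ = [[5, 0, 2], [2, 0, 1], [-5, 1, -2]].
L² = P·diag(4, 16, 9)·P⁻¹ = [[-44, 0, -24], [-25, 9, -10], [120, 0, 64]].
The requested entry is -24.

-24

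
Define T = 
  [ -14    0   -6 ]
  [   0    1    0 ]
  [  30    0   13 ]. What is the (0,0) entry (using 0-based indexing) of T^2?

Characteristic polynomial: s^3 - 3s + 2 = (s - 1)^2(s + 2), so the eigenvalues are -2, 1, 1.
s=-2: eigenvector (1, 0, -2).
s=1: eigenvector (0, 1, 0).
s=1: eigenvector (-2, 0, 5).
P = [[1, 0, -2], [0, 1, 0], [-2, 0, 5]], D = diag(-2, 1, 1), P⁻¹ = [[5, 0, 2], [0, 1, 0], [2, 0, 1]].
T² = P·diag(4, 1, 1)·P⁻¹ = [[16, 0, 6], [0, 1, 0], [-30, 0, -11]].
The requested entry is 16.

16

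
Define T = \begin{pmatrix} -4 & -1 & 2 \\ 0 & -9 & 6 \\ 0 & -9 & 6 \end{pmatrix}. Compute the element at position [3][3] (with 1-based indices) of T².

Characteristic polynomial: λ^3 + 7λ^2 + 12λ = λ(λ + 3)(λ + 4), so the eigenvalues are -4, -3, 0.
λ=-4: eigenvector (1, 0, 0).
λ=-3: eigenvector (1, 1, 1).
λ=0: eigenvector (1, 2, 3).
P = [[1, 1, 1], [0, 1, 2], [0, 1, 3]], D = diag(-4, -3, 0), P⁻¹ = [[1, -2, 1], [0, 3, -2], [0, -1, 1]].
T² = P·diag(16, 9, 0)·P⁻¹ = [[16, -5, -2], [0, 27, -18], [0, 27, -18]].
The requested entry is -18.

-18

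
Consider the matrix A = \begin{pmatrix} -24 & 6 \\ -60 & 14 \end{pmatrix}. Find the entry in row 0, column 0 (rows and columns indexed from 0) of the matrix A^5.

-68544

Characteristic polynomial: μ^2 + 10μ + 24 = (μ + 4)(μ + 6), so the eigenvalues are -6, -4.
μ=-4: eigenvector (3, 10).
μ=-6: eigenvector (1, 3).
P = [[3, 1], [10, 3]], D = diag(-4, -6), P⁻¹ = [[-3, 1], [10, -3]].
A⁵ = P·diag(-1024, -7776)·P⁻¹ = [[-68544, 20256], [-202560, 59744]].
The requested entry is -68544.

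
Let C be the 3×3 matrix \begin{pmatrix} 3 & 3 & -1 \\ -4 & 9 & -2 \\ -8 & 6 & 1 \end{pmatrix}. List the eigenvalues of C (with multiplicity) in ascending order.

3, 5, 5

Characteristic polynomial: p(s) = s^3 - 13s^2 + 55s - 75 = (s - 5)^2(s - 3).
Roots (with multiplicity): 3, 5, 5.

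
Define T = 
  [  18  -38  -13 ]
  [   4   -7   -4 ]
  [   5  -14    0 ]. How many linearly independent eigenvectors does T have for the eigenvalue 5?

T − 5I = [[13, -38, -13], [4, -12, -4], [5, -14, -5]].
This matrix has rank 2, so its null space has dimension 3 − 2 = 1.

1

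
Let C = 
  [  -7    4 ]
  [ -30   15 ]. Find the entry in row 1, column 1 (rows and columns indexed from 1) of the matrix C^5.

Characteristic polynomial: r^2 - 8r + 15 = (r - 5)(r - 3), so the eigenvalues are 3, 5.
r=5: eigenvector (1, 3).
r=3: eigenvector (-2, -5).
P = [[1, -2], [3, -5]], D = diag(5, 3), P⁻¹ = [[-5, 2], [-3, 1]].
C⁵ = P·diag(3125, 243)·P⁻¹ = [[-14167, 5764], [-43230, 17535]].
The requested entry is -14167.

-14167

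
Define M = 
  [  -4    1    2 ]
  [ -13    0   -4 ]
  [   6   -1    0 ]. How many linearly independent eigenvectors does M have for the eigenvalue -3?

M + 3I = [[-1, 1, 2], [-13, 3, -4], [6, -1, 3]].
This matrix has rank 2, so its null space has dimension 3 − 2 = 1.

1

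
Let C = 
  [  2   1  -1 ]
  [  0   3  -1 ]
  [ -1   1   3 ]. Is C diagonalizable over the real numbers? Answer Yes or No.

No

Characteristic polynomial: p(r) = r^3 - 8r^2 + 21r - 18 = (r - 3)^2(r - 2).
r = 3 has algebraic multiplicity 2; rank(C − 3I) = 2, so geometric multiplicity = 1.
Geometric multiplicity < algebraic multiplicity, so C is not diagonalizable.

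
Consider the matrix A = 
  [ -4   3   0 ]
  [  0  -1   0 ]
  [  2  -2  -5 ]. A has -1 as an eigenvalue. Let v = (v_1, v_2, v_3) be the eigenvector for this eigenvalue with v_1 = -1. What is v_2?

-1

A + 1I = [[-3, 3, 0], [0, 0, 0], [2, -2, -4]].
Solving (A + 1I)v = 0 gives the eigenspace spanned by (-1, -1, 0).
With v_1 = -1, v = (-1, -1, 0), so v_2 = -1.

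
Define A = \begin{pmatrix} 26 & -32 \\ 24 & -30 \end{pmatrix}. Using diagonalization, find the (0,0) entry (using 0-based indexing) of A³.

680

Characteristic polynomial: t^2 + 4t - 12 = (t - 2)(t + 6), so the eigenvalues are -6, 2.
t=-6: eigenvector (1, 1).
t=2: eigenvector (4, 3).
P = [[1, 4], [1, 3]], D = diag(-6, 2), P⁻¹ = [[-3, 4], [1, -1]].
A³ = P·diag(-216, 8)·P⁻¹ = [[680, -896], [672, -888]].
The requested entry is 680.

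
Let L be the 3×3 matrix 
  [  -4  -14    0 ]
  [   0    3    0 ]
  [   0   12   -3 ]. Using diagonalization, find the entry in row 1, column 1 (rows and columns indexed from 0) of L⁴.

81

Characteristic polynomial: λ^3 + 4λ^2 - 9λ - 36 = (λ - 3)(λ + 3)(λ + 4), so the eigenvalues are -4, -3, 3.
λ=3: eigenvector (-2, 1, 2).
λ=-4: eigenvector (1, 0, 0).
λ=-3: eigenvector (0, 0, 1).
P = [[-2, 1, 0], [1, 0, 0], [2, 0, 1]], D = diag(3, -4, -3), P⁻¹ = [[0, 1, 0], [1, 2, 0], [0, -2, 1]].
L⁴ = P·diag(81, 256, 81)·P⁻¹ = [[256, 350, 0], [0, 81, 0], [0, 0, 81]].
The requested entry is 81.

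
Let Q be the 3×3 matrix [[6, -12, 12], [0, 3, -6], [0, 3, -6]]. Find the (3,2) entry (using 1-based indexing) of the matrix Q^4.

-81

Characteristic polynomial: s^3 - 3s^2 - 18s = s(s - 6)(s + 3), so the eigenvalues are -3, 0, 6.
s=6: eigenvector (1, 0, 0).
s=-3: eigenvector (0, -1, -1).
s=0: eigenvector (2, 2, 1).
P = [[1, 0, 2], [0, -1, 2], [0, -1, 1]], D = diag(6, -3, 0), P⁻¹ = [[1, -2, 2], [0, 1, -2], [0, 1, -1]].
Q⁴ = P·diag(1296, 81, 0)·P⁻¹ = [[1296, -2592, 2592], [0, -81, 162], [0, -81, 162]].
The requested entry is -81.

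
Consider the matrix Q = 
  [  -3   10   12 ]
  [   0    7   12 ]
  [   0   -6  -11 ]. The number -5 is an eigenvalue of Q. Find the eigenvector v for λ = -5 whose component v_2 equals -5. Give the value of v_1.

-5

Q + 5I = [[2, 10, 12], [0, 12, 12], [0, -6, -6]].
Solving (Q + 5I)v = 0 gives the eigenspace spanned by (-5, -5, 5).
With v_2 = -5, v = (-5, -5, 5), so v_1 = -5.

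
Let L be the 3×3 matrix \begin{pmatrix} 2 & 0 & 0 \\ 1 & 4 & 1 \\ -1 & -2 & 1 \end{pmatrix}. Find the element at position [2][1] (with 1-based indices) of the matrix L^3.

Characteristic polynomial: λ^3 - 7λ^2 + 16λ - 12 = (λ - 3)(λ - 2)^2, so the eigenvalues are 2, 2, 3.
λ=2: eigenvector (0, -1, 2).
λ=2: eigenvector (1, 0, -1).
λ=3: eigenvector (0, -1, 1).
P = [[0, 1, 0], [-1, 0, -1], [2, -1, 1]], D = diag(2, 2, 3), P⁻¹ = [[1, 1, 1], [1, 0, 0], [-1, -2, -1]].
L³ = P·diag(8, 8, 27)·P⁻¹ = [[8, 0, 0], [19, 46, 19], [-19, -38, -11]].
The requested entry is 19.

19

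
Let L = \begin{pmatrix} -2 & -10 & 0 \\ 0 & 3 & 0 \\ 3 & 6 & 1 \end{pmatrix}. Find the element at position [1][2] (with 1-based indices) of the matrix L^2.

Characteristic polynomial: r^3 - 2r^2 - 5r + 6 = (r - 3)(r - 1)(r + 2), so the eigenvalues are -2, 1, 3.
r=-2: eigenvector (1, 0, -1).
r=3: eigenvector (-2, 1, 0).
r=1: eigenvector (0, 0, 1).
P = [[1, -2, 0], [0, 1, 0], [-1, 0, 1]], D = diag(-2, 3, 1), P⁻¹ = [[1, 2, 0], [0, 1, 0], [1, 2, 1]].
L² = P·diag(4, 9, 1)·P⁻¹ = [[4, -10, 0], [0, 9, 0], [-3, -6, 1]].
The requested entry is -10.

-10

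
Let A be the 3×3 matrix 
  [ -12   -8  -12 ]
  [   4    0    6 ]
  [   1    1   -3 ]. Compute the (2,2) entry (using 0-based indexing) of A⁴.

-717

Characteristic polynomial: s^3 + 15s^2 + 74s + 120 = (s + 4)(s + 5)(s + 6), so the eigenvalues are -6, -5, -4.
s=-6: eigenvector (6, -3, -1).
s=-4: eigenvector (1, -1, 0).
s=-5: eigenvector (-4, 2, 1).
P = [[6, 1, -4], [-3, -1, 2], [-1, 0, 1]], D = diag(-6, -4, -5), P⁻¹ = [[1, 1, 2], [-1, -2, 0], [1, 1, 3]].
A⁴ = P·diag(1296, 256, 625)·P⁻¹ = [[5020, 4764, 8052], [-2382, -2126, -4026], [-671, -671, -717]].
The requested entry is -717.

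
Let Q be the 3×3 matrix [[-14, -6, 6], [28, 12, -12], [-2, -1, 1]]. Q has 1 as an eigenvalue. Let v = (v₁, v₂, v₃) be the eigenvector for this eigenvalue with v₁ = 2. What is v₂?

-4

Q − 1I = [[-15, -6, 6], [28, 11, -12], [-2, -1, 0]].
Solving (Q − 1I)v = 0 gives the eigenspace spanned by (2, -4, 1).
With v₁ = 2, v = (2, -4, 1), so v₂ = -4.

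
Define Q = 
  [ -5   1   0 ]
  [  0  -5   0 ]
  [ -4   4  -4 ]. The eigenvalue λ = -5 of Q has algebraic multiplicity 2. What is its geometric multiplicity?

Q + 5I = [[0, 1, 0], [0, 0, 0], [-4, 4, 1]].
This matrix has rank 2, so its null space has dimension 3 − 2 = 1.

1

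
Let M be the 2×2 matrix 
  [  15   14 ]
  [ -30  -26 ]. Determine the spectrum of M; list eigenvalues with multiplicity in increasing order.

-6, -5

Characteristic polynomial: p(r) = r^2 + 11r + 30 = (r + 5)(r + 6).
Roots (with multiplicity): -6, -5.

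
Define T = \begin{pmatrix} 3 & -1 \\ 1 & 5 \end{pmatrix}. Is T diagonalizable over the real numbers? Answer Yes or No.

Characteristic polynomial: p(r) = r^2 - 8r + 16 = (r - 4)^2.
r = 4 has algebraic multiplicity 2; rank(T − 4I) = 1, so geometric multiplicity = 1.
Geometric multiplicity < algebraic multiplicity, so T is not diagonalizable.

No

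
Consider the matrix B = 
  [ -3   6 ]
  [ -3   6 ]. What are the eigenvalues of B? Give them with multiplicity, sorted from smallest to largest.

Characteristic polynomial: p(λ) = λ^2 - 3λ = λ(λ - 3).
Roots (with multiplicity): 0, 3.

0, 3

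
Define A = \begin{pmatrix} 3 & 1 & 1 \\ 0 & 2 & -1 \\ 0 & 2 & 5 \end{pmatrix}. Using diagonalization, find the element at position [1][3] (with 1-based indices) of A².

Characteristic polynomial: s^3 - 10s^2 + 33s - 36 = (s - 4)(s - 3)^2, so the eigenvalues are 3, 3, 4.
s=4: eigenvector (1, -1, 2).
s=3: eigenvector (-2, 1, -1).
s=3: eigenvector (1, 0, 0).
P = [[1, -2, 1], [-1, 1, 0], [2, -1, 0]], D = diag(4, 3, 3), P⁻¹ = [[0, 1, 1], [0, 2, 1], [1, 3, 1]].
A² = P·diag(16, 9, 9)·P⁻¹ = [[9, 7, 7], [0, 2, -7], [0, 14, 23]].
The requested entry is 7.

7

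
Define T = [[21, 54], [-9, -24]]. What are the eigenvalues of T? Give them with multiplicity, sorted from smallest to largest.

-6, 3

Characteristic polynomial: p(s) = s^2 + 3s - 18 = (s - 3)(s + 6).
Roots (with multiplicity): -6, 3.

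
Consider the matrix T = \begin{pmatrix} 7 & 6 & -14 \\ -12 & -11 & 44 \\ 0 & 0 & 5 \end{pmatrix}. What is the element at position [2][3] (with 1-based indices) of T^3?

Characteristic polynomial: λ^3 - λ^2 - 25λ + 25 = (λ - 5)(λ - 1)(λ + 5), so the eigenvalues are -5, 1, 5.
λ=1: eigenvector (1, -1, 0).
λ=-5: eigenvector (-1, 2, 0).
λ=5: eigenvector (1, 2, 1).
P = [[1, -1, 1], [-1, 2, 2], [0, 0, 1]], D = diag(1, -5, 5), P⁻¹ = [[2, 1, -4], [1, 1, -3], [0, 0, 1]].
T³ = P·diag(1, -125, 125)·P⁻¹ = [[127, 126, -254], [-252, -251, 1004], [0, 0, 125]].
The requested entry is 1004.

1004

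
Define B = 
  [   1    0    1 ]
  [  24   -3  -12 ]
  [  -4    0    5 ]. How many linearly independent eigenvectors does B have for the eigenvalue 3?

B − 3I = [[-2, 0, 1], [24, -6, -12], [-4, 0, 2]].
This matrix has rank 2, so its null space has dimension 3 − 2 = 1.

1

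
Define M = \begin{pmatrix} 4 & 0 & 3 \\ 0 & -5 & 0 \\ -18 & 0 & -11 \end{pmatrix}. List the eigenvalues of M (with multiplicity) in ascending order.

Characteristic polynomial: p(λ) = λ^3 + 12λ^2 + 45λ + 50 = (λ + 2)(λ + 5)^2.
Roots (with multiplicity): -5, -5, -2.

-5, -5, -2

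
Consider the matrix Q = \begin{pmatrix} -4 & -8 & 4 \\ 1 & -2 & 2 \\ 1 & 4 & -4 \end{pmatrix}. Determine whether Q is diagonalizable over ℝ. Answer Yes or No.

Characteristic polynomial: p(λ) = λ^3 + 10λ^2 + 28λ + 24 = (λ + 2)^2(λ + 6).
λ = -2 has algebraic multiplicity 2; rank(Q + 2I) = 2, so geometric multiplicity = 1.
Geometric multiplicity < algebraic multiplicity, so Q is not diagonalizable.

No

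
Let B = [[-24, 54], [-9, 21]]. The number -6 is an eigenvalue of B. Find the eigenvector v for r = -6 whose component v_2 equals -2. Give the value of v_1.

-6

B + 6I = [[-18, 54], [-9, 27]].
Solving (B + 6I)v = 0 gives the eigenspace spanned by (-6, -2).
With v_2 = -2, v = (-6, -2), so v_1 = -6.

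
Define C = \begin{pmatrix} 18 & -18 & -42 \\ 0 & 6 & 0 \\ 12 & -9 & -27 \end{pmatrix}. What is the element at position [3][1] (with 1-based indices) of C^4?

-4860

Characteristic polynomial: r^3 + 3r^2 - 36r - 108 = (r - 6)(r + 3)(r + 6), so the eigenvalues are -6, -3, 6.
r=-6: eigenvector (-7, 0, -4).
r=6: eigenvector (-2, 1, -1).
r=-3: eigenvector (2, 0, 1).
P = [[-7, -2, 2], [0, 1, 0], [-4, -1, 1]], D = diag(-6, 6, -3), P⁻¹ = [[1, 0, -2], [0, 1, 0], [4, 1, -7]].
C⁴ = P·diag(1296, 1296, 81)·P⁻¹ = [[-8424, -2430, 17010], [0, 1296, 0], [-4860, -1215, 9801]].
The requested entry is -4860.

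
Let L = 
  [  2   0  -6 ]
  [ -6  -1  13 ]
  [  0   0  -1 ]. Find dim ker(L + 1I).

L + 1I = [[3, 0, -6], [-6, 0, 13], [0, 0, 0]].
This matrix has rank 2, so its null space has dimension 3 − 2 = 1.

1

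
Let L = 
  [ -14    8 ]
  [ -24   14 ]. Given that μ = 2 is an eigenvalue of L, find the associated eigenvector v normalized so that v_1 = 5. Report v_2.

L − 2I = [[-16, 8], [-24, 12]].
Solving (L − 2I)v = 0 gives the eigenspace spanned by (5, 10).
With v_1 = 5, v = (5, 10), so v_2 = 10.

10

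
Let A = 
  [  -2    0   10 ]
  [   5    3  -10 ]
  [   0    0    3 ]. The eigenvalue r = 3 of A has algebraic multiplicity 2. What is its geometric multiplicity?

2

A − 3I = [[-5, 0, 10], [5, 0, -10], [0, 0, 0]].
This matrix has rank 1, so its null space has dimension 3 − 1 = 2.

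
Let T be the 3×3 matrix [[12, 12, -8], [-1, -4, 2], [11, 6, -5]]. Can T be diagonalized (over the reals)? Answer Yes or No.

No

Characteristic polynomial: p(λ) = λ^3 - 3λ^2 + 4 = (λ - 2)^2(λ + 1).
λ = 2 has algebraic multiplicity 2; rank(T − 2I) = 2, so geometric multiplicity = 1.
Geometric multiplicity < algebraic multiplicity, so T is not diagonalizable.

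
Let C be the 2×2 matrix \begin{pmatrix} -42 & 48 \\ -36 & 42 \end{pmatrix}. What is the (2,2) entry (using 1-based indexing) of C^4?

Characteristic polynomial: λ^2 - 36 = (λ - 6)(λ + 6), so the eigenvalues are -6, 6.
λ=-6: eigenvector (4, 3).
λ=6: eigenvector (-1, -1).
P = [[4, -1], [3, -1]], D = diag(-6, 6), P⁻¹ = [[1, -1], [3, -4]].
C⁴ = P·diag(1296, 1296)·P⁻¹ = [[1296, 0], [0, 1296]].
The requested entry is 1296.

1296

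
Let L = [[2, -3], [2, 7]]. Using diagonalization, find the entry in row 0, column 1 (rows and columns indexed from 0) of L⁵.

Characteristic polynomial: λ^2 - 9λ + 20 = (λ - 5)(λ - 4), so the eigenvalues are 4, 5.
λ=5: eigenvector (1, -1).
λ=4: eigenvector (3, -2).
P = [[1, 3], [-1, -2]], D = diag(5, 4), P⁻¹ = [[-2, -3], [1, 1]].
L⁵ = P·diag(3125, 1024)·P⁻¹ = [[-3178, -6303], [4202, 7327]].
The requested entry is -6303.

-6303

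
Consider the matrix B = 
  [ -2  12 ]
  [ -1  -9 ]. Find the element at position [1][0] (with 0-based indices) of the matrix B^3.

-91

Characteristic polynomial: μ^2 + 11μ + 30 = (μ + 5)(μ + 6), so the eigenvalues are -6, -5.
μ=-6: eigenvector (-3, 1).
μ=-5: eigenvector (-4, 1).
P = [[-3, -4], [1, 1]], D = diag(-6, -5), P⁻¹ = [[1, 4], [-1, -3]].
B³ = P·diag(-216, -125)·P⁻¹ = [[148, 1092], [-91, -489]].
The requested entry is -91.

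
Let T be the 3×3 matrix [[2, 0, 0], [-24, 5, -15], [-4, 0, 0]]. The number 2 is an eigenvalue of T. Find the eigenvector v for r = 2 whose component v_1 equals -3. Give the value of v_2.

T − 2I = [[0, 0, 0], [-24, 3, -15], [-4, 0, -2]].
Solving (T − 2I)v = 0 gives the eigenspace spanned by (-3, 6, 6).
With v_1 = -3, v = (-3, 6, 6), so v_2 = 6.

6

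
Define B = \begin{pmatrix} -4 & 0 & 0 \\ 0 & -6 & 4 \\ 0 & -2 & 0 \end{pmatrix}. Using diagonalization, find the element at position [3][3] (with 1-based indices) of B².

-8

Characteristic polynomial: λ^3 + 10λ^2 + 32λ + 32 = (λ + 2)(λ + 4)^2, so the eigenvalues are -4, -4, -2.
λ=-4: eigenvector (1, 4, 2).
λ=-4: eigenvector (0, 2, 1).
λ=-2: eigenvector (0, -1, -1).
P = [[1, 0, 0], [4, 2, -1], [2, 1, -1]], D = diag(-4, -4, -2), P⁻¹ = [[1, 0, 0], [-2, 1, -1], [0, 1, -2]].
B² = P·diag(16, 16, 4)·P⁻¹ = [[16, 0, 0], [0, 28, -24], [0, 12, -8]].
The requested entry is -8.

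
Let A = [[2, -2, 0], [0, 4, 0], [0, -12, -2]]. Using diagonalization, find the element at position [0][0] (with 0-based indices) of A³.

Characteristic polynomial: s^3 - 4s^2 - 4s + 16 = (s - 4)(s - 2)(s + 2), so the eigenvalues are -2, 2, 4.
s=4: eigenvector (1, -1, 2).
s=-2: eigenvector (0, 0, 1).
s=2: eigenvector (1, 0, 0).
P = [[1, 0, 1], [-1, 0, 0], [2, 1, 0]], D = diag(4, -2, 2), P⁻¹ = [[0, -1, 0], [0, 2, 1], [1, 1, 0]].
A³ = P·diag(64, -8, 8)·P⁻¹ = [[8, -56, 0], [0, 64, 0], [0, -144, -8]].
The requested entry is 8.

8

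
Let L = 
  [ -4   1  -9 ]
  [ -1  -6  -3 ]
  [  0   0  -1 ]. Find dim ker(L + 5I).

1

L + 5I = [[1, 1, -9], [-1, -1, -3], [0, 0, 4]].
This matrix has rank 2, so its null space has dimension 3 − 2 = 1.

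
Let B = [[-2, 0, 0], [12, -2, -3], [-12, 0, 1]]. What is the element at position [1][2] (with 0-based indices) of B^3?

Characteristic polynomial: r^3 + 3r^2 - 4 = (r - 1)(r + 2)^2, so the eigenvalues are -2, -2, 1.
r=-2: eigenvector (1, -4, 4).
r=-2: eigenvector (-2, 9, -8).
r=1: eigenvector (0, -1, 1).
P = [[1, -2, 0], [-4, 9, -1], [4, -8, 1]], D = diag(-2, -2, 1), P⁻¹ = [[1, 2, 2], [0, 1, 1], [-4, 0, 1]].
B³ = P·diag(-8, -8, 1)·P⁻¹ = [[-8, 0, 0], [36, -8, -9], [-36, 0, 1]].
The requested entry is -9.

-9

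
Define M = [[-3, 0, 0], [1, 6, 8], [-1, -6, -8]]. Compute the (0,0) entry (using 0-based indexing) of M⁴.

Characteristic polynomial: λ^3 + 5λ^2 + 6λ = λ(λ + 2)(λ + 3), so the eigenvalues are -3, -2, 0.
λ=-3: eigenvector (1, -1, 1).
λ=0: eigenvector (0, 4, -3).
λ=-2: eigenvector (0, -1, 1).
P = [[1, 0, 0], [-1, 4, -1], [1, -3, 1]], D = diag(-3, 0, -2), P⁻¹ = [[1, 0, 0], [0, 1, 1], [-1, 3, 4]].
M⁴ = P·diag(81, 0, 16)·P⁻¹ = [[81, 0, 0], [-65, -48, -64], [65, 48, 64]].
The requested entry is 81.

81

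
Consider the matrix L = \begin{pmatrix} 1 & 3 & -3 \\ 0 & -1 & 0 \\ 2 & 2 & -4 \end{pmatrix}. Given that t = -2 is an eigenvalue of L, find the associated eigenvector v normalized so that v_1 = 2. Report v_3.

L + 2I = [[3, 3, -3], [0, 1, 0], [2, 2, -2]].
Solving (L + 2I)v = 0 gives the eigenspace spanned by (2, 0, 2).
With v_1 = 2, v = (2, 0, 2), so v_3 = 2.

2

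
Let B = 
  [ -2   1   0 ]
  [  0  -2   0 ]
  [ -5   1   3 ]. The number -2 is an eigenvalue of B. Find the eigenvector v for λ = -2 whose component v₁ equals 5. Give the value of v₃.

5

B + 2I = [[0, 1, 0], [0, 0, 0], [-5, 1, 5]].
Solving (B + 2I)v = 0 gives the eigenspace spanned by (5, 0, 5).
With v₁ = 5, v = (5, 0, 5), so v₃ = 5.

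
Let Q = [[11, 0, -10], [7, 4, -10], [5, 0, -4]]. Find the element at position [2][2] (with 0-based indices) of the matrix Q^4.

Characteristic polynomial: s^3 - 11s^2 + 34s - 24 = (s - 6)(s - 4)(s - 1), so the eigenvalues are 1, 4, 6.
s=4: eigenvector (0, 1, 0).
s=1: eigenvector (1, 1, 1).
s=6: eigenvector (-2, -2, -1).
P = [[0, 1, -2], [1, 1, -2], [0, 1, -1]], D = diag(4, 1, 6), P⁻¹ = [[-1, 1, 0], [-1, 0, 2], [-1, 0, 1]].
Q⁴ = P·diag(256, 1, 1296)·P⁻¹ = [[2591, 0, -2590], [2335, 256, -2590], [1295, 0, -1294]].
The requested entry is -1294.

-1294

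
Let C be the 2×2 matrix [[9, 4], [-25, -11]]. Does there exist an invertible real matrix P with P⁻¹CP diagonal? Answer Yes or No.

Characteristic polynomial: p(s) = s^2 + 2s + 1 = (s + 1)^2.
s = -1 has algebraic multiplicity 2; rank(C + 1I) = 1, so geometric multiplicity = 1.
Geometric multiplicity < algebraic multiplicity, so C is not diagonalizable.

No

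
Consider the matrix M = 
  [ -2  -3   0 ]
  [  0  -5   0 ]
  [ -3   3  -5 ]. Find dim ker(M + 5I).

2

M + 5I = [[3, -3, 0], [0, 0, 0], [-3, 3, 0]].
This matrix has rank 1, so its null space has dimension 3 − 1 = 2.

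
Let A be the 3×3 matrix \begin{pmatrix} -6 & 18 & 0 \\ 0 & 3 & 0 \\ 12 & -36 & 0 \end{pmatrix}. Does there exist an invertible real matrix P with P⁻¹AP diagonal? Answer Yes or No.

Yes

Characteristic polynomial: p(λ) = λ^3 + 3λ^2 - 18λ = λ(λ - 3)(λ + 6).
All 3 eigenvalues are distinct, so A is diagonalizable.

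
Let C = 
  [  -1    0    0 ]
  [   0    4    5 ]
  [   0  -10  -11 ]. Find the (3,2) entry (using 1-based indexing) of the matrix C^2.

70

Characteristic polynomial: λ^3 + 8λ^2 + 13λ + 6 = (λ + 1)^2(λ + 6), so the eigenvalues are -6, -1, -1.
λ=-1: eigenvector (0, -1, 1).
λ=-6: eigenvector (0, -1, 2).
λ=-1: eigenvector (1, -2, 2).
P = [[0, 0, 1], [-1, -1, -2], [1, 2, 2]], D = diag(-1, -6, -1), P⁻¹ = [[-2, -2, -1], [0, 1, 1], [1, 0, 0]].
C² = P·diag(1, 36, 1)·P⁻¹ = [[1, 0, 0], [0, -34, -35], [0, 70, 71]].
The requested entry is 70.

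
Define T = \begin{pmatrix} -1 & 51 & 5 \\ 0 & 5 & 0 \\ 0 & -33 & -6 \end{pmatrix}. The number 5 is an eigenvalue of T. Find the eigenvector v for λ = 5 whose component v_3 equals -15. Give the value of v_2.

5

T − 5I = [[-6, 51, 5], [0, 0, 0], [0, -33, -11]].
Solving (T − 5I)v = 0 gives the eigenspace spanned by (30, 5, -15).
With v_3 = -15, v = (30, 5, -15), so v_2 = 5.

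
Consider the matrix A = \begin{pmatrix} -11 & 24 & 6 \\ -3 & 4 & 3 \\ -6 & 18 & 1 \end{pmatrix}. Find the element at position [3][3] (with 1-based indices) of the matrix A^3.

Characteristic polynomial: λ^3 + 6λ^2 + 3λ - 10 = (λ - 1)(λ + 2)(λ + 5), so the eigenvalues are -5, -2, 1.
λ=-2: eigenvector (4, 1, 2).
λ=1: eigenvector (-3, -1, -2).
λ=-5: eigenvector (1, 0, 1).
P = [[4, -3, 1], [1, -1, 0], [2, -2, 1]], D = diag(-2, 1, -5), P⁻¹ = [[1, -1, -1], [1, -2, -1], [0, -2, 1]].
A³ = P·diag(-8, 1, -125)·P⁻¹ = [[-35, 288, -90], [-9, 10, 9], [-18, 270, -107]].
The requested entry is -107.

-107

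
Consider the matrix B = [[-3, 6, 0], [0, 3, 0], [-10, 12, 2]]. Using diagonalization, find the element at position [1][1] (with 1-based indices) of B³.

Characteristic polynomial: μ^3 - 2μ^2 - 9μ + 18 = (μ - 3)(μ - 2)(μ + 3), so the eigenvalues are -3, 2, 3.
μ=-3: eigenvector (1, 0, 2).
μ=2: eigenvector (0, 0, 1).
μ=3: eigenvector (1, 1, 2).
P = [[1, 0, 1], [0, 0, 1], [2, 1, 2]], D = diag(-3, 2, 3), P⁻¹ = [[1, -1, 0], [-2, 0, 1], [0, 1, 0]].
B³ = P·diag(-27, 8, 27)·P⁻¹ = [[-27, 54, 0], [0, 27, 0], [-70, 108, 8]].
The requested entry is -27.

-27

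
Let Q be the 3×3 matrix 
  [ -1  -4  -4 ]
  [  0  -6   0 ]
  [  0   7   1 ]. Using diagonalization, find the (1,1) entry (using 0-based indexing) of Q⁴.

1296

Characteristic polynomial: μ^3 + 6μ^2 - μ - 6 = (μ - 1)(μ + 1)(μ + 6), so the eigenvalues are -6, -1, 1.
μ=-1: eigenvector (1, 0, 0).
μ=-6: eigenvector (0, 1, -1).
μ=1: eigenvector (-2, 0, 1).
P = [[1, 0, -2], [0, 1, 0], [0, -1, 1]], D = diag(-1, -6, 1), P⁻¹ = [[1, 2, 2], [0, 1, 0], [0, 1, 1]].
Q⁴ = P·diag(1, 1296, 1)·P⁻¹ = [[1, 0, 0], [0, 1296, 0], [0, -1295, 1]].
The requested entry is 1296.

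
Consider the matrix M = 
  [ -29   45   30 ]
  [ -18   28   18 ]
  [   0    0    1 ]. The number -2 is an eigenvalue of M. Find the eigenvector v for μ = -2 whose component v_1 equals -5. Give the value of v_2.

-3

M + 2I = [[-27, 45, 30], [-18, 30, 18], [0, 0, 3]].
Solving (M + 2I)v = 0 gives the eigenspace spanned by (-5, -3, 0).
With v_1 = -5, v = (-5, -3, 0), so v_2 = -3.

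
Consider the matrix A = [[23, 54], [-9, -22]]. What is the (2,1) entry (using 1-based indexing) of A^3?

-189

Characteristic polynomial: r^2 - r - 20 = (r - 5)(r + 4), so the eigenvalues are -4, 5.
r=-4: eigenvector (-2, 1).
r=5: eigenvector (-3, 1).
P = [[-2, -3], [1, 1]], D = diag(-4, 5), P⁻¹ = [[1, 3], [-1, -2]].
A³ = P·diag(-64, 125)·P⁻¹ = [[503, 1134], [-189, -442]].
The requested entry is -189.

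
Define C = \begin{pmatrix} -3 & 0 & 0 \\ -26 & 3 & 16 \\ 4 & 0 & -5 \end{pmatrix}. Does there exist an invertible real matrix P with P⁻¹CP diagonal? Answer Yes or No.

Yes

Characteristic polynomial: p(μ) = μ^3 + 5μ^2 - 9μ - 45 = (μ - 3)(μ + 3)(μ + 5).
All 3 eigenvalues are distinct, so C is diagonalizable.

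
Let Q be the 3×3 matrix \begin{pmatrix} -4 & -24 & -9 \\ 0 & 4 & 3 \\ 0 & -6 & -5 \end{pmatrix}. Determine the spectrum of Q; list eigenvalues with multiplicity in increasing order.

-4, -2, 1

Characteristic polynomial: p(s) = s^3 + 5s^2 + 2s - 8 = (s - 1)(s + 2)(s + 4).
Roots (with multiplicity): -4, -2, 1.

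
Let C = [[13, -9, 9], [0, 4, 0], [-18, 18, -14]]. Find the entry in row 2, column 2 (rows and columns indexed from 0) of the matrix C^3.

-314

Characteristic polynomial: s^3 - 3s^2 - 24s + 80 = (s - 4)^2(s + 5), so the eigenvalues are -5, 4, 4.
s=-5: eigenvector (1, 0, -2).
s=4: eigenvector (-1, 1, 2).
s=4: eigenvector (1, 0, -1).
P = [[1, -1, 1], [0, 1, 0], [-2, 2, -1]], D = diag(-5, 4, 4), P⁻¹ = [[-1, 1, -1], [0, 1, 0], [2, 0, 1]].
C³ = P·diag(-125, 64, 64)·P⁻¹ = [[253, -189, 189], [0, 64, 0], [-378, 378, -314]].
The requested entry is -314.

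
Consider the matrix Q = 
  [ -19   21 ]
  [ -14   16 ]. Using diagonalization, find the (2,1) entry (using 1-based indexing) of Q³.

Characteristic polynomial: μ^2 + 3μ - 10 = (μ - 2)(μ + 5), so the eigenvalues are -5, 2.
μ=2: eigenvector (1, 1).
μ=-5: eigenvector (3, 2).
P = [[1, 3], [1, 2]], D = diag(2, -5), P⁻¹ = [[-2, 3], [1, -1]].
Q³ = P·diag(8, -125)·P⁻¹ = [[-391, 399], [-266, 274]].
The requested entry is -266.

-266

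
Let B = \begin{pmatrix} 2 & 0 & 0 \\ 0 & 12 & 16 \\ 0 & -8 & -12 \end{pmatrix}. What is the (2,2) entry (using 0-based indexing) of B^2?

Characteristic polynomial: μ^3 - 2μ^2 - 16μ + 32 = (μ - 4)(μ - 2)(μ + 4), so the eigenvalues are -4, 2, 4.
μ=2: eigenvector (1, 0, 0).
μ=-4: eigenvector (0, 1, -1).
μ=4: eigenvector (0, 2, -1).
P = [[1, 0, 0], [0, 1, 2], [0, -1, -1]], D = diag(2, -4, 4), P⁻¹ = [[1, 0, 0], [0, -1, -2], [0, 1, 1]].
B² = P·diag(4, 16, 16)·P⁻¹ = [[4, 0, 0], [0, 16, 0], [0, 0, 16]].
The requested entry is 16.

16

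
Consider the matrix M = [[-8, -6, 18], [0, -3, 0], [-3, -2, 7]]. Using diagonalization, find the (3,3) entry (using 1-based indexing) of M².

-5

Characteristic polynomial: r^3 + 4r^2 + r - 6 = (r - 1)(r + 2)(r + 3), so the eigenvalues are -3, -2, 1.
r=-2: eigenvector (3, 0, 1).
r=-3: eigenvector (6, 1, 2).
r=1: eigenvector (2, 0, 1).
P = [[3, 6, 2], [0, 1, 0], [1, 2, 1]], D = diag(-2, -3, 1), P⁻¹ = [[1, -2, -2], [0, 1, 0], [-1, 0, 3]].
M² = P·diag(4, 9, 1)·P⁻¹ = [[10, 30, -18], [0, 9, 0], [3, 10, -5]].
The requested entry is -5.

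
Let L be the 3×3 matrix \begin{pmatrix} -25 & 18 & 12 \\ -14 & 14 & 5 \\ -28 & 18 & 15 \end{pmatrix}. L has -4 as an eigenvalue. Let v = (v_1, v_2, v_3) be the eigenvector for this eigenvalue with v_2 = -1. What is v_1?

L + 4I = [[-21, 18, 12], [-14, 18, 5], [-28, 18, 19]].
Solving (L + 4I)v = 0 gives the eigenspace spanned by (-2, -1, -2).
With v_2 = -1, v = (-2, -1, -2), so v_1 = -2.

-2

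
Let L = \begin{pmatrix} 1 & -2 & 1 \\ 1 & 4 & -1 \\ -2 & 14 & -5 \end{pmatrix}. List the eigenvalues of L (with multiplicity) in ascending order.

Characteristic polynomial: p(μ) = μ^3 - 3μ - 2 = (μ - 2)(μ + 1)^2.
Roots (with multiplicity): -1, -1, 2.

-1, -1, 2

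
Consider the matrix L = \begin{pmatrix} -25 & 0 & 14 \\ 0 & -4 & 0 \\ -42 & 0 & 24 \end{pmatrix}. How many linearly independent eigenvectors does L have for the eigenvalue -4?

2

L + 4I = [[-21, 0, 14], [0, 0, 0], [-42, 0, 28]].
This matrix has rank 1, so its null space has dimension 3 − 1 = 2.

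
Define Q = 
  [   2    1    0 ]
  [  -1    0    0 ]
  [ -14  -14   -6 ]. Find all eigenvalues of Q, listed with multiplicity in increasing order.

Characteristic polynomial: p(μ) = μ^3 + 4μ^2 - 11μ + 6 = (μ - 1)^2(μ + 6).
Roots (with multiplicity): -6, 1, 1.

-6, 1, 1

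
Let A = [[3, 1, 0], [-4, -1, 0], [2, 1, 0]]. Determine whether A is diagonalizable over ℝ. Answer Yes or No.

Characteristic polynomial: p(r) = r^3 - 2r^2 + r = r(r - 1)^2.
r = 1 has algebraic multiplicity 2; rank(A − 1I) = 2, so geometric multiplicity = 1.
Geometric multiplicity < algebraic multiplicity, so A is not diagonalizable.

No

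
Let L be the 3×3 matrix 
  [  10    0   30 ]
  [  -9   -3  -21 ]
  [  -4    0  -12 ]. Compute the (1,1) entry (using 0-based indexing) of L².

Characteristic polynomial: t^3 + 5t^2 + 6t = t(t + 2)(t + 3), so the eigenvalues are -3, -2, 0.
t=-2: eigenvector (-5, 3, 2).
t=0: eigenvector (-3, 2, 1).
t=-3: eigenvector (0, 1, 0).
P = [[-5, -3, 0], [3, 2, 1], [2, 1, 0]], D = diag(-2, 0, -3), P⁻¹ = [[1, 0, 3], [-2, 0, -5], [1, 1, 1]].
L² = P·diag(4, 0, 9)·P⁻¹ = [[-20, 0, -60], [21, 9, 45], [8, 0, 24]].
The requested entry is 9.

9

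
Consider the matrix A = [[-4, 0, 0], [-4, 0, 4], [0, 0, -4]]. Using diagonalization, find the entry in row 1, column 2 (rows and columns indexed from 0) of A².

-16

Characteristic polynomial: s^3 + 8s^2 + 16s = s(s + 4)^2, so the eigenvalues are -4, -4, 0.
s=-4: eigenvector (1, 0, 1).
s=-4: eigenvector (0, -1, 1).
s=0: eigenvector (0, 1, 0).
P = [[1, 0, 0], [0, -1, 1], [1, 1, 0]], D = diag(-4, -4, 0), P⁻¹ = [[1, 0, 0], [-1, 0, 1], [-1, 1, 1]].
A² = P·diag(16, 16, 0)·P⁻¹ = [[16, 0, 0], [16, 0, -16], [0, 0, 16]].
The requested entry is -16.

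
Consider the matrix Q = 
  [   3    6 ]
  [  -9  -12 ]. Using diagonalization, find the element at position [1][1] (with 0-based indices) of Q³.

Characteristic polynomial: t^2 + 9t + 18 = (t + 3)(t + 6), so the eigenvalues are -6, -3.
t=-3: eigenvector (1, -1).
t=-6: eigenvector (-2, 3).
P = [[1, -2], [-1, 3]], D = diag(-3, -6), P⁻¹ = [[3, 2], [1, 1]].
Q³ = P·diag(-27, -216)·P⁻¹ = [[351, 378], [-567, -594]].
The requested entry is -594.

-594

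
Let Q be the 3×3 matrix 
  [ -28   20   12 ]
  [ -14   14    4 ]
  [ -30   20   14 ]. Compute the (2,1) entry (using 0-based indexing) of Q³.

560

Characteristic polynomial: λ^3 - 28λ + 48 = (λ - 4)(λ - 2)(λ + 6), so the eigenvalues are -6, 2, 4.
λ=4: eigenvector (1, 1, 1).
λ=-6: eigenvector (-2, -1, -2).
λ=2: eigenvector (4, 3, 5).
P = [[1, -2, 4], [1, -1, 3], [1, -2, 5]], D = diag(4, -6, 2), P⁻¹ = [[1, 2, -2], [-2, 1, 1], [-1, 0, 1]].
Q³ = P·diag(64, -216, 8)·P⁻¹ = [[-832, 560, 336], [-392, 344, 112], [-840, 560, 344]].
The requested entry is 560.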